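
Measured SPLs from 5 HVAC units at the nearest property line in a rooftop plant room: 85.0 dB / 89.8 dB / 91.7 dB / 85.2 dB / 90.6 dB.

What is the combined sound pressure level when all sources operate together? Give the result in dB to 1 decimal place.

96.3 dB

Sum in the linear (power) domain: Σ 10^(Lᵢ/10) = 10^(85.0/10) + 10^(89.8/10) + 10^(91.7/10) + 10^(85.2/10) + 10^(90.6/10) = 4.23e+09.
Back to dB: 10·log₁₀ Σ = 96.3 dB.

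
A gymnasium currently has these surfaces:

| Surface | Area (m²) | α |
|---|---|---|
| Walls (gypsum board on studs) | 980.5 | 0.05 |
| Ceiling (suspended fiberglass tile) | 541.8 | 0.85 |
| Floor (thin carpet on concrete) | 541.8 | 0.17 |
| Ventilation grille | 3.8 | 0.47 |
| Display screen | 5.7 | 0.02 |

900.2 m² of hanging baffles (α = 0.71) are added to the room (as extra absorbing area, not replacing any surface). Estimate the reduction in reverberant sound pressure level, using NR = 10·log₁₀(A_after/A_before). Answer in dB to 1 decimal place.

Total absorption A_before = 980.5×0.05 + 541.8×0.85 + 541.8×0.17 + 3.8×0.47 + 5.7×0.02
  = 49.025 + 460.530 + 92.106 + 1.786 + 0.114 = 603.561 m² sabins.
Treatment contributes 900.2·0.71 = 639.142 sabins.
New total A_after = 1242.703 sabins.
Reduction = 10 log₁₀(A_after/A_before) = 10 log₁₀(2.0590) = 3.1 dB.

3.1 dB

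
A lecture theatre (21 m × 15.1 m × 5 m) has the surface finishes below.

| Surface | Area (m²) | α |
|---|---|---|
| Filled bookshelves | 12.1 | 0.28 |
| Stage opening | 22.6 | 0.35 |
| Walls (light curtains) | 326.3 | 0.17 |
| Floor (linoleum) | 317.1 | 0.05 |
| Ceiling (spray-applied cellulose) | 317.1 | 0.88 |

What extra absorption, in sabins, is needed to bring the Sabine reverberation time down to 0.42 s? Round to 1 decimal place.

A₁ = Σ Sᵢαᵢ = 12.1*0.28 + 22.6*0.35 + 326.3*0.17 + 317.1*0.05 + 317.1*0.88 = 361.672 sabins.
Target A₂ = 0.161·1585.5/0.42 = 607.775 sabins (V = 1585.5 m³).
ΔA = A₂ − A₁ = 607.775 − 361.672 = 246.1 sabins.

246.1 sabins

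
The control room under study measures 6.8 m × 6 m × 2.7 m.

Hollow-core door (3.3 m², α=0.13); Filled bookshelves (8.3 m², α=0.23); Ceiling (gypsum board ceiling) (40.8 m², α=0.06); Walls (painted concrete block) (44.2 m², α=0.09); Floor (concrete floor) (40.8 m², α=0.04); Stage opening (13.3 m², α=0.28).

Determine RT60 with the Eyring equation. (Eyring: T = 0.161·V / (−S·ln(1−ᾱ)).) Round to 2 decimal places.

S = Σ Sᵢ = 150.7 m².
Σ(Sᵢαᵢ) = 3.3×0.13 + 8.3×0.23 + 40.8×0.06 + 44.2×0.09 + 40.8×0.04 + 13.3×0.28 = 14.120.
ᾱ = 14.120 / 150.7 = 0.0937.
−S·ln(1−ᾱ) = −150.7 × ln(1 − 0.0937) = 14.827.
V = 6.8 × 6 × 2.7 = 110.16 m³.
T = 0.161·V/[−S·ln(1−ᾱ)] = 0.161·110.16/14.827 = 1.20 s.

1.20 s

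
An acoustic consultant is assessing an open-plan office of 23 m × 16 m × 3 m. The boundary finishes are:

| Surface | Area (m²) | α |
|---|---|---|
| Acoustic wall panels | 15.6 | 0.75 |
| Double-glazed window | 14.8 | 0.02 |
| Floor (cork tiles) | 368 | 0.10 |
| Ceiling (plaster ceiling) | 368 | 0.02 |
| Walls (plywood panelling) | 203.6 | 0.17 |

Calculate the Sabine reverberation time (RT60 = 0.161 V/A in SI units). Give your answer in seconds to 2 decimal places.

1.96 seconds

Total absorption A = 15.6·0.75 + 14.8·0.02 + 368·0.10 + 368·0.02 + 203.6·0.17
  = 11.700 + 0.296 + 36.800 + 7.360 + 34.612 = 90.768 m² sabins.
Room volume: 1104 m³.
T = 0.161 V/A = 0.161·1104/90.768 = 1.96 s.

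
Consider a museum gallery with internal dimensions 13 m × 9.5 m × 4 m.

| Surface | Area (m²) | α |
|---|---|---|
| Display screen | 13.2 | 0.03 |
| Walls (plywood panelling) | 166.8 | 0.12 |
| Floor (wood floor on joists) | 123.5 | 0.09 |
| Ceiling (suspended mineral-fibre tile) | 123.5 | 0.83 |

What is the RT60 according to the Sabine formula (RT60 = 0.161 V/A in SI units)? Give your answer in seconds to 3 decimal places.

Summing Sᵢαᵢ: 0.396 + 20.016 + 11.115 + 102.505 → A = 134.032 sabins.
Room volume: 494 m³.
Sabine: RT60 = 0.161 × 494 / 134.032 = 0.593 s.

0.593 s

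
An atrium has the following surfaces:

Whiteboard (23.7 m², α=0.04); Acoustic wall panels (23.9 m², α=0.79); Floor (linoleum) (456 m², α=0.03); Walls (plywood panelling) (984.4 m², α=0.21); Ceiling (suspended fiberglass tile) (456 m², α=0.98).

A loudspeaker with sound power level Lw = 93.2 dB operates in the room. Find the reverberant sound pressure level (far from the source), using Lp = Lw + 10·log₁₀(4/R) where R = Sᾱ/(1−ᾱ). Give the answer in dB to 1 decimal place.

A = 687.113 sabins; S = 1944.0 m².
ᾱ = 0.3535, so room constant R = A/(1−ᾱ) = 1062.820 m².
Lp = Lw + 10 log₁₀(4/R) = 93.2 -24.24 = 69.0 dB.

69.0 dB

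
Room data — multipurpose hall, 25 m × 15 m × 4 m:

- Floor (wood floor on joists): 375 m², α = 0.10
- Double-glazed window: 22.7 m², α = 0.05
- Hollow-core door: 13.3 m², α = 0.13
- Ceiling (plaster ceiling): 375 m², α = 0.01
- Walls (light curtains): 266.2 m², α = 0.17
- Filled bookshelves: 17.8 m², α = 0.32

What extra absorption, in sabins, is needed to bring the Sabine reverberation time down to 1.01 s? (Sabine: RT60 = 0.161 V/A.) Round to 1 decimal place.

Summing Sᵢαᵢ: 37.500 + 1.135 + 1.729 + 3.750 + 45.254 + 5.696 → A₁ = 95.064 sabins.
For T = 1.01 s, need A₂ = 0.161·V/T = 0.161·1500/1.01 = 239.109 sabins.
ΔA = A₂ − A₁ = 239.109 − 95.064 = 144.0 sabins.

144.0 sabins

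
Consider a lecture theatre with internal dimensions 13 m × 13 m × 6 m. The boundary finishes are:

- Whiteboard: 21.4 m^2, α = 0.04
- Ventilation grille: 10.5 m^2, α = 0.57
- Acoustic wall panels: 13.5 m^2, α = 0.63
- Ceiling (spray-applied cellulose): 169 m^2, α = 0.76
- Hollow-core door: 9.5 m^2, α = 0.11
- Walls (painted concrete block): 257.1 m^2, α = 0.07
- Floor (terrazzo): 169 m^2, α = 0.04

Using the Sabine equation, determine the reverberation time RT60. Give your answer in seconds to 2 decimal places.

A = Σ Sᵢαᵢ = 21.4×0.04 + 10.5×0.57 + 13.5×0.63 + 169×0.76 + 9.5×0.11 + 257.1×0.07 + 169×0.04 = 169.588 sabins.
Room volume: 1014 m³.
Sabine: RT60 = 0.161 × 1014 / 169.588 = 0.96 s.

0.96 sec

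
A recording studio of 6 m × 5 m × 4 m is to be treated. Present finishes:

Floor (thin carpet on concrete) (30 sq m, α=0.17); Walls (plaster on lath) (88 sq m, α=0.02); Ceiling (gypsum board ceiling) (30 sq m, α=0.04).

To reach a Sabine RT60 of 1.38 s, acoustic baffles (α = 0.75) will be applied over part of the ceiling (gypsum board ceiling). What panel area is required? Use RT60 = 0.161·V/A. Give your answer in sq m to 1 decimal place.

Equivalent absorption area: A₁ = 30·0.17 + 88·0.02 + 30·0.04 = 8.060 sq m.
Required A₂ = 0.161·120/1.38 = 14.000 sabins.
Absorption to add: 14.000 − 8.060 = 5.940 sabins.
Each sq m of panel replacing the ceiling (gypsum board ceiling) adds (0.75 − 0.04) = 0.71 sabins.
Panel area = 5.940 / 0.71 = 8.4 sq m.

8.4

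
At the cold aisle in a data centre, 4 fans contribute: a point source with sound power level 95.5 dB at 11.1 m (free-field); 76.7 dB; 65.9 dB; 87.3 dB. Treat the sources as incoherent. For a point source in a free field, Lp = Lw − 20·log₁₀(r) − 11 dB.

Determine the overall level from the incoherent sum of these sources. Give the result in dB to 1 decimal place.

87.7 dB

Source at 11.1 m: Lp = 95.5 − 20·log₁₀(11.1) − 11 = 63.6 dB.
Converting to relative power and adding: 10^(63.6/10) + 10^(76.7/10) + 10^(65.9/10) + 10^(87.3/10) = 5.9e+08.
L_total = 10·log₁₀(5.9e+08) = 87.7 dB.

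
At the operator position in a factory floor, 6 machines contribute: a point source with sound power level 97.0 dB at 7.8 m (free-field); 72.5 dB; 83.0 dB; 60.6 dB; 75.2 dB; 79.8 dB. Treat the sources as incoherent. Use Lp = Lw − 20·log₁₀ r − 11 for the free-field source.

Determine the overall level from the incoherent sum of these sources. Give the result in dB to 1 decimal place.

85.5 dB

Source at 7.8 m: Lp = 97.0 − 20·log₁₀(7.8) − 11 = 68.2 dB.
Sum in the linear (power) domain: Σ 10^(Lᵢ/10) = 10^(68.2/10) + 10^(72.5/10) + 10^(83.0/10) + 10^(60.6/10) + 10^(75.2/10) + 10^(79.8/10) = 3.537e+08.
L_total = 10·log₁₀(3.537e+08) = 85.5 dB.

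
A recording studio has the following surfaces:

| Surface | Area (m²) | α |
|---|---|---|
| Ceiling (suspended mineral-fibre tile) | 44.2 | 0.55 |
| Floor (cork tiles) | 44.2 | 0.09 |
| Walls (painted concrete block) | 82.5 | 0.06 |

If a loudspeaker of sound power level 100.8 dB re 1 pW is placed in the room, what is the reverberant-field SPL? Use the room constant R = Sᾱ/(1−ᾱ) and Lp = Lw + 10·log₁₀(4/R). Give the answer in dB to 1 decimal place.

A = 33.238 sabins; S = 170.9 m².
ᾱ = 33.238/170.9 = 0.1945; R = Sᾱ/(1−ᾱ) = 33.238/(1−0.1945) = 41.264 m².
Lp = Lw + 10 log₁₀(4/R) = 100.8 -10.14 = 90.7 dB.

90.7 dB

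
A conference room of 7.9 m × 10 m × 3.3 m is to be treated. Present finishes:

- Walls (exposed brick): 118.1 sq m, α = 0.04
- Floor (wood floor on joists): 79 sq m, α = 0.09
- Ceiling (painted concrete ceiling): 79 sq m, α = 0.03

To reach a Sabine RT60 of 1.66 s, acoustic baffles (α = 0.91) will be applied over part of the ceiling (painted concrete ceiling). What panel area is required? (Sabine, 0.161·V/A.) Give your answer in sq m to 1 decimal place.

12.6

A₁ = Σ Sᵢαᵢ = 118.1·0.04 + 79·0.09 + 79·0.03 = 14.204 sabins.
V = 260.7 m³. Target absorption A₂ = 0.161 × 260.7 / 1.66 = 25.285 sabins.
Absorption to add: 25.285 − 14.204 = 11.081 sabins.
Each sq m of panel replacing the ceiling (painted concrete ceiling) adds (0.91 − 0.03) = 0.88 sabins.
Panel area = 11.081 / 0.88 = 12.6 sq m.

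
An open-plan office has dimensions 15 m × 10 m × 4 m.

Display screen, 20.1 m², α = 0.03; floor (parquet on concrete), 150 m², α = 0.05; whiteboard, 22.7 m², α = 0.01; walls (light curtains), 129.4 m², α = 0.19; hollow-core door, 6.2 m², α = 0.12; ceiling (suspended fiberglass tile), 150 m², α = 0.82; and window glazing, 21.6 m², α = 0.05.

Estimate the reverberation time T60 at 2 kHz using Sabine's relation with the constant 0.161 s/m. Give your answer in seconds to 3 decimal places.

Equivalent absorption area: A = 20.1*0.03 + 150*0.05 + 22.7*0.01 + 129.4*0.19 + 6.2*0.12 + 150*0.82 + 21.6*0.05 = 157.740 m².
Volume V = 15 × 10 × 4 = 600 m³.
RT60 = 0.161 · V / A = 0.161 × 600 / 157.740 = 0.612 s.

0.612 s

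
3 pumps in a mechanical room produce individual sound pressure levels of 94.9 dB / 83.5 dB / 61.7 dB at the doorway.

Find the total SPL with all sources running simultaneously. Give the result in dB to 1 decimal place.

95.2 dB

Σ 10^(Lᵢ/10) = 3.316e+09.
L_total = 10·log₁₀(3.316e+09) = 95.2 dB.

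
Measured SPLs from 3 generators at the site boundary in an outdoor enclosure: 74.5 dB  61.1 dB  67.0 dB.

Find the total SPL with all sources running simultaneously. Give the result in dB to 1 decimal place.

75.4 dB

Sum in the linear (power) domain: Σ 10^(Lᵢ/10) = 10^(74.5/10) + 10^(61.1/10) + 10^(67.0/10) = 3.448e+07.
Combined level = 10 log₁₀(3.448e+07) = 75.4 dB.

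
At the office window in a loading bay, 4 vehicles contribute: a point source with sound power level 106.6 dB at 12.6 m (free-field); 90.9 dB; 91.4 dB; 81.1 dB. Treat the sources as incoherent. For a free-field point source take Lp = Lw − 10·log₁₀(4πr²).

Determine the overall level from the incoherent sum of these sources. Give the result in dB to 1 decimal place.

94.4 dB

Source at 12.6 m: Lp = 106.6 − 10·log₁₀(4π·12.6²) = 106.6 − 10·log₁₀(1995.037) = 73.6 dB.
Σ 10^(Lᵢ/10) = 2.762e+09.
Back to dB: 10·log₁₀ Σ = 94.4 dB.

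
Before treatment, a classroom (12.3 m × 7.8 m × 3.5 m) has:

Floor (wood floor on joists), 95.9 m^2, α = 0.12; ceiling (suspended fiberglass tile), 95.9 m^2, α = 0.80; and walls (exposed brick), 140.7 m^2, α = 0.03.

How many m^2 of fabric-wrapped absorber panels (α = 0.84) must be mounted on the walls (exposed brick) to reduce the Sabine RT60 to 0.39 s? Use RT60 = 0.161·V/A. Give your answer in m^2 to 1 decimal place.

Equivalent absorption area: A₁ = 95.9*0.12 + 95.9*0.80 + 140.7*0.03 = 92.449 m^2.
Required A₂ = 0.161·335.79/0.39 = 138.621 sabins.
ΔA needed = 138.621 − 92.449 = 46.172 sabins.
Each m^2 of panel replacing the walls (exposed brick) adds (0.84 − 0.03) = 0.81 sabins.
Area = ΔA/Δα = 46.172/0.81 = 57.0 m^2.

57.0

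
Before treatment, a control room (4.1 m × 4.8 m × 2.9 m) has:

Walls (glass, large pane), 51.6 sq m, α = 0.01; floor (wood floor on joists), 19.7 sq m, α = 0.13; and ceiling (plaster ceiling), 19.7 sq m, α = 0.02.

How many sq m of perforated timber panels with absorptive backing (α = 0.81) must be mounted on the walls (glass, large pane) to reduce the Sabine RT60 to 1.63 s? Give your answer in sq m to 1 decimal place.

2.7

Total absorption A₁ = 51.6·0.01 + 19.7·0.13 + 19.7·0.02
  = 0.516 + 2.561 + 0.394 = 3.471 sq m sabins.
Required A₂ = 0.161·57.072/1.63 = 5.637 sabins.
Absorption to add: 5.637 − 3.471 = 2.166 sabins.
Net gain per sq m: Δα = 0.81 − 0.01 = 0.80.
Area = ΔA/Δα = 2.166/0.80 = 2.7 sq m.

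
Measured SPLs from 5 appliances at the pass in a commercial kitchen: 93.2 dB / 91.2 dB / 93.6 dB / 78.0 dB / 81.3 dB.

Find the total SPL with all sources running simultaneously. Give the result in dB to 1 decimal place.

Converting to relative power and adding: 10^(93.2/10) + 10^(91.2/10) + 10^(93.6/10) + 10^(78.0/10) + 10^(81.3/10) = 5.896e+09.
Combined level = 10 log₁₀(5.896e+09) = 97.7 dB.

97.7 dB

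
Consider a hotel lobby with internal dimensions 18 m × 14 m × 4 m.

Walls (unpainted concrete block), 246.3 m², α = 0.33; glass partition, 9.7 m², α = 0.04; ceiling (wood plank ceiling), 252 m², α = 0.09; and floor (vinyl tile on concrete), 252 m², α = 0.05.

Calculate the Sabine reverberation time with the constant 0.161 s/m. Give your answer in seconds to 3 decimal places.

1.388 sec

Summing Sᵢαᵢ: 81.279 + 0.388 + 22.680 + 12.600 → A = 116.947 sabins.
Room volume: 1008 m³.
T = 0.161 V/A = 0.161·1008/116.947 = 1.388 s.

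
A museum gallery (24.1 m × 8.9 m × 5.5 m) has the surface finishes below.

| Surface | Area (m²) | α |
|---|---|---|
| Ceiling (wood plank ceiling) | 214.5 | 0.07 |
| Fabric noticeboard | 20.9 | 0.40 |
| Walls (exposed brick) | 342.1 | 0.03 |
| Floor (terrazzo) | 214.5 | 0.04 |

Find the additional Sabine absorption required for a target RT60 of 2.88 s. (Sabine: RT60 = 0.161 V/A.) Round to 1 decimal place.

Equivalent absorption area: A₁ = 214.5*0.07 + 20.9*0.40 + 342.1*0.03 + 214.5*0.04 = 42.218 m².
For T = 2.88 s, need A₂ = 0.161·V/T = 0.161·1179.695/2.88 = 65.948 sabins.
Additional absorption ΔA = 65.948 − 42.218 = 23.7 sabins.

23.7 sabins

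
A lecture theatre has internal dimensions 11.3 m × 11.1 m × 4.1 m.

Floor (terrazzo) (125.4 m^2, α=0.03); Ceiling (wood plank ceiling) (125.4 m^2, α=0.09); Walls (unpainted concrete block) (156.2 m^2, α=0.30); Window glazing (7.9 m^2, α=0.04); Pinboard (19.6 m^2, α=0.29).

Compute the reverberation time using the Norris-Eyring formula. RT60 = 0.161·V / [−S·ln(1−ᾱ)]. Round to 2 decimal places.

Total surface area S = 125.4 + 125.4 + 156.2 + 7.9 + 19.6 = 434.5 m^2.
Absorption A = 125.4·0.03 + 125.4·0.09 + 156.2·0.30 + 7.9·0.04 + 19.6·0.29 = 67.908 sabins.
ᾱ = 67.908 / 434.5 = 0.1563.
−S·ln(1−ᾱ) = −434.5 × ln(1 − 0.1563) = 73.847.
V = 11.3 × 11.1 × 4.1 = 514.263 m³.
RT60 = 0.161 × 514.263 / 73.847 = 1.12 s.

1.12 seconds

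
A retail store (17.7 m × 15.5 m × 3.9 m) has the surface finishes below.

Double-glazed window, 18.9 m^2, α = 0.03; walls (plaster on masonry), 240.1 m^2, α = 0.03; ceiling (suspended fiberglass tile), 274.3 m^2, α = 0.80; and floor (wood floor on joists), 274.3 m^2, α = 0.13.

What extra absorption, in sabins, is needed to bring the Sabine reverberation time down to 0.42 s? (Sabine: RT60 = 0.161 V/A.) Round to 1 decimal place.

Equivalent absorption area: A₁ = 18.9·0.03 + 240.1·0.03 + 274.3·0.80 + 274.3·0.13 = 262.869 m^2.
Target A₂ = 0.161·1069.965/0.42 = 410.153 sabins (V = 1069.965 m³).
Additional absorption ΔA = 410.153 − 262.869 = 147.3 sabins.

147.3 sabins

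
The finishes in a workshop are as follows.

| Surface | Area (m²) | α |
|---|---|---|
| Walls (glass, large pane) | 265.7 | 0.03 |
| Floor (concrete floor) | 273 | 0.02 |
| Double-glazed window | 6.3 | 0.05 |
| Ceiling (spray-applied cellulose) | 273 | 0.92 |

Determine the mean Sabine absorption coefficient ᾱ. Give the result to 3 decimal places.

0.324

S = Σ Sᵢ = 265.7 + 273 + 6.3 + 273 = 818.0 m².
Σ(Sᵢαᵢ) = 265.7×0.03 + 273×0.02 + 6.3×0.05 + 273×0.92 = 264.906.
ᾱ = 264.906 / 818.0 = 0.324.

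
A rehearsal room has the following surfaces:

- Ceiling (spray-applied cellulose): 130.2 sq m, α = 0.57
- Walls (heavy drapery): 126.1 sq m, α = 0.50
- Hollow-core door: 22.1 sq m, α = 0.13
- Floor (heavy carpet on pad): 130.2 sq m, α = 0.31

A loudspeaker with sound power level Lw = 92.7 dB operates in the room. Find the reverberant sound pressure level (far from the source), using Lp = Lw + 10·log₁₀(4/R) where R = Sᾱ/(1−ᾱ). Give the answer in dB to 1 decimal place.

Σ(Sᵢαᵢ) = 130.2·0.57 + 126.1·0.50 + 22.1·0.13 + 130.2·0.31 = 180.499; total area S = 408.6 sq m.
ᾱ = 180.499/408.6 = 0.4417; R = Sᾱ/(1−ᾱ) = 180.499/(1−0.4417) = 323.301 sq m.
Lp = Lw + 10 log₁₀(4/R) = 92.7 -19.08 = 73.6 dB.

73.6 dB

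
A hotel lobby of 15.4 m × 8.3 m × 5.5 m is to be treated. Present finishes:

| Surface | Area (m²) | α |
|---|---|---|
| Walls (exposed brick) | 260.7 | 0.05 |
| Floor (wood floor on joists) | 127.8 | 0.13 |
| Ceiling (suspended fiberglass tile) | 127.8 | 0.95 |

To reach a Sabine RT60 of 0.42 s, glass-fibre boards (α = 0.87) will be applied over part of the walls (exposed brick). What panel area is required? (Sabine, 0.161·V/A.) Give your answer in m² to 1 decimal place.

Equivalent absorption area: A₁ = 260.7*0.05 + 127.8*0.13 + 127.8*0.95 = 151.059 m².
Required A₂ = 0.161·703.01/0.42 = 269.487 sabins.
ΔA needed = 269.487 − 151.059 = 118.428 sabins.
Each m² of panel replacing the walls (exposed brick) adds (0.87 − 0.05) = 0.82 sabins.
Area = ΔA/Δα = 118.428/0.82 = 144.4 m².

144.4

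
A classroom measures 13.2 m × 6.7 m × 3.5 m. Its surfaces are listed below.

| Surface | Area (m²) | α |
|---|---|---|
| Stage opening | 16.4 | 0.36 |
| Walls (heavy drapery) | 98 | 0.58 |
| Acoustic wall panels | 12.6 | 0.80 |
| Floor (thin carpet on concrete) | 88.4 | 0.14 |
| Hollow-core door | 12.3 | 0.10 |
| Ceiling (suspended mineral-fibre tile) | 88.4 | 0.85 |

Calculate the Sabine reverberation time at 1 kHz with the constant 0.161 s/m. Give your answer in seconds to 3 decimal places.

Summing Sᵢαᵢ: 5.904 + 56.840 + 10.080 + 12.376 + 1.230 + 75.140 → A = 161.570 sabins.
Room volume: 309.54 m³.
T = 0.161 V/A = 0.161·309.54/161.570 = 0.308 s.

0.308 sec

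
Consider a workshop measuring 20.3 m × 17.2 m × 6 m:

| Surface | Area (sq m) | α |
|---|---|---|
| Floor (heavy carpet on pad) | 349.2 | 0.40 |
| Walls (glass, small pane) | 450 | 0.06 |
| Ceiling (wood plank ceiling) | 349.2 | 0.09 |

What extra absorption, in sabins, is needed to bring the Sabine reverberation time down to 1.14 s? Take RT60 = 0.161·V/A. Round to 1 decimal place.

97.8 sabins

A₁ = Σ Sᵢαᵢ = 349.2·0.40 + 450·0.06 + 349.2·0.09 = 198.108 sabins.
V = 2094.96 m³. Required absorption A₂ = 0.161 × 2094.96 / 1.14 = 295.867 sabins.
Additional absorption ΔA = 295.867 − 198.108 = 97.8 sabins.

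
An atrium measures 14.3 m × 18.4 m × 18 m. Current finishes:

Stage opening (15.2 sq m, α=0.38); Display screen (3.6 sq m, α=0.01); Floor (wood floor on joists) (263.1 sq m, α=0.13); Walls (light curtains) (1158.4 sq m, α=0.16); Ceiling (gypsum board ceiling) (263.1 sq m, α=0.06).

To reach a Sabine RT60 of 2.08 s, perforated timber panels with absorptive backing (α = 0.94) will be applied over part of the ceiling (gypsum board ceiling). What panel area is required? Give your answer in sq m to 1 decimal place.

142.6

Equivalent absorption area: A₁ = 15.2×0.38 + 3.6×0.01 + 263.1×0.13 + 1158.4×0.16 + 263.1×0.06 = 241.145 sq m.
V = 4736.16 m³. Target absorption A₂ = 0.161 × 4736.16 / 2.08 = 366.597 sabins.
Absorption to add: 366.597 − 241.145 = 125.452 sabins.
Net gain per sq m: Δα = 0.94 − 0.06 = 0.88.
Area = ΔA/Δα = 125.452/0.88 = 142.6 sq m.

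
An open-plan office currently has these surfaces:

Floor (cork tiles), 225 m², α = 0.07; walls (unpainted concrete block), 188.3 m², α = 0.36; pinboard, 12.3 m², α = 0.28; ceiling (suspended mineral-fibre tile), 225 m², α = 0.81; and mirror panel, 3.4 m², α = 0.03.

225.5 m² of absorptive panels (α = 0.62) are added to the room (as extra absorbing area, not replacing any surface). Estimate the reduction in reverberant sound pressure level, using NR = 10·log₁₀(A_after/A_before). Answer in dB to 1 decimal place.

1.8 dB

A_before = Σ Sᵢαᵢ = 225*0.07 + 188.3*0.36 + 12.3*0.28 + 225*0.81 + 3.4*0.03 = 269.334 sabins.
Added absorption = 225.5 × 0.62 = 139.810 sabins.
New total A_after = 409.144 sabins.
NR = 10·log₁₀(409.144/269.334) = 1.8 dB.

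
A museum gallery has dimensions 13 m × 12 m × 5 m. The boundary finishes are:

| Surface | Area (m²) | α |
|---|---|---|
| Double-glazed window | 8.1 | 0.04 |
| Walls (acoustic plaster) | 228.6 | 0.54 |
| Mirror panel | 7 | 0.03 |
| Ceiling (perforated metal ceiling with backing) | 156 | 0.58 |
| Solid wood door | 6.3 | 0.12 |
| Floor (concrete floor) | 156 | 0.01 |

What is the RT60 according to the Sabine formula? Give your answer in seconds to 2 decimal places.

Total absorption A = 8.1·0.04 + 228.6·0.54 + 7·0.03 + 156·0.58 + 6.3·0.12 + 156·0.01
  = 0.324 + 123.444 + 0.210 + 90.480 + 0.756 + 1.560 = 216.774 m² sabins.
Room volume: 780 m³.
Sabine: RT60 = 0.161 × 780 / 216.774 = 0.58 s.

0.58 seconds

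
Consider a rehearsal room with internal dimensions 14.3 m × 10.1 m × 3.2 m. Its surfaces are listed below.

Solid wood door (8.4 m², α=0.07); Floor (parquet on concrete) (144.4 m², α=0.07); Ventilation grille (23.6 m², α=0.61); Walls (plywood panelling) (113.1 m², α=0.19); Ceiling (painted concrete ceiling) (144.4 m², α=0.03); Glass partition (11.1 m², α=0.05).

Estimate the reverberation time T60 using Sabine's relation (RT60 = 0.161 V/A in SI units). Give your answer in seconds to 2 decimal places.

1.45 sec

Total absorption A = 8.4*0.07 + 144.4*0.07 + 23.6*0.61 + 113.1*0.19 + 144.4*0.03 + 11.1*0.05
  = 0.588 + 10.108 + 14.396 + 21.489 + 4.332 + 0.555 = 51.468 m² sabins.
Room volume: 462.176 m³.
Sabine: RT60 = 0.161 × 462.176 / 51.468 = 1.45 s.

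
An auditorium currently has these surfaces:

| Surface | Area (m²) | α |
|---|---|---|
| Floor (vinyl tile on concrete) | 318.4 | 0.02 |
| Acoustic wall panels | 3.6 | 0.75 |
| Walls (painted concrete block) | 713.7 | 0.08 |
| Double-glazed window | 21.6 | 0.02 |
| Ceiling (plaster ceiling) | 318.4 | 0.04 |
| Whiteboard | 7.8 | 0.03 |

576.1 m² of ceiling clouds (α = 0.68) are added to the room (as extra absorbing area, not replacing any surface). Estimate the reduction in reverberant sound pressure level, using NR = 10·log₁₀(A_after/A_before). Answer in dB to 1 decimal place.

7.7 dB

A_before = Σ Sᵢαᵢ = 318.4·0.02 + 3.6·0.75 + 713.7·0.08 + 21.6·0.02 + 318.4·0.04 + 7.8·0.03 = 79.566 sabins.
Added absorption = 576.1 × 0.68 = 391.748 sabins.
New total A_after = 471.314 sabins.
Reduction = 10 log₁₀(A_after/A_before) = 10 log₁₀(5.9236) = 7.7 dB.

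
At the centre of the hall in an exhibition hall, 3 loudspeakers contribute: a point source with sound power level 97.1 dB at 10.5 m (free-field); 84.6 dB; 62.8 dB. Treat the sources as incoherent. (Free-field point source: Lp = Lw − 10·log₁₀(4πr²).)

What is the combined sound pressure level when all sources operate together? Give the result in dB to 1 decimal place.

84.7 dB

Source at 10.5 m: Lp = 97.1 − 10·log₁₀(4π·10.5²) = 97.1 − 10·log₁₀(1385.442) = 65.7 dB.
Sum in the linear (power) domain: Σ 10^(Lᵢ/10) = 10^(65.7/10) + 10^(84.6/10) + 10^(62.8/10) = 2.94e+08.
Back to dB: 10·log₁₀ Σ = 84.7 dB.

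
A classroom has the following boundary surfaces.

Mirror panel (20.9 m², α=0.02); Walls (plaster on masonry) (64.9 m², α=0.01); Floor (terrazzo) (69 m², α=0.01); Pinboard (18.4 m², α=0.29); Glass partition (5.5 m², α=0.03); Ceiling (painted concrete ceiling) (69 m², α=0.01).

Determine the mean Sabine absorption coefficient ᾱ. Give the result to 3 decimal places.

0.032

Total surface area S = 247.7 m².
A = 20.9*0.02 + 64.9*0.01 + 69*0.01 + 18.4*0.29 + 5.5*0.03 + 69*0.01 = 7.948 sabins.
ᾱ = 7.948 / 247.7 = 0.032.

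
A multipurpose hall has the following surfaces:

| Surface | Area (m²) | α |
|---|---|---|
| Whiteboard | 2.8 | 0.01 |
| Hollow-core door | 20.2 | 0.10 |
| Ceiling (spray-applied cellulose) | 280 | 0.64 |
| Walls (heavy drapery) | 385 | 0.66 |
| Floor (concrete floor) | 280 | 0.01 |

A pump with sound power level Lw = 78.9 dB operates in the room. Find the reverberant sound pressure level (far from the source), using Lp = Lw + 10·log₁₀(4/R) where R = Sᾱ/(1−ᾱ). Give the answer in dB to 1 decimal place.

A = 438.148 sabins; S = 968.0 m².
ᾱ = 0.4526, so room constant R = A/(1−ᾱ) = 800.417 m².
Lp = 78.9 + 10·log₁₀(4/800.417) = 78.9 + (-23.01) = 55.9 dB.

55.9 dB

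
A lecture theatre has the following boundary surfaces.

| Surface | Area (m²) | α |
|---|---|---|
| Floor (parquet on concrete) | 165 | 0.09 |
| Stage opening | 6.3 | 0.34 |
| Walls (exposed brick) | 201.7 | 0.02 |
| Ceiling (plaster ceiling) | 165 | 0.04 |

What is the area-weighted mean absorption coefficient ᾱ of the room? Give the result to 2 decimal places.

S = Σ Sᵢ = 165 + 6.3 + 201.7 + 165 = 538.0 m².
A = 165*0.09 + 6.3*0.34 + 201.7*0.02 + 165*0.04 = 27.626 sabins.
ᾱ = A/S = 0.05.

0.05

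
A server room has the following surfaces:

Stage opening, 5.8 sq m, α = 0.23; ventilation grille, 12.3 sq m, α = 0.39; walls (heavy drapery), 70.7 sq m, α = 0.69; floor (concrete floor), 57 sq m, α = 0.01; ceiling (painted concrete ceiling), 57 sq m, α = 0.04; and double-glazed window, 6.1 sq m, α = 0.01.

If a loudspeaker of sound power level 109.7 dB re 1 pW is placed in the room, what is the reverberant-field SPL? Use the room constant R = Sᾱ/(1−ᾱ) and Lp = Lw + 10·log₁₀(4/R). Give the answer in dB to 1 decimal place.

96.7 dB

A = 57.825 sabins; S = 208.9 sq m.
ᾱ = 0.2768, so room constant R = A/(1−ᾱ) = 79.957 sq m.
Lp = 109.7 + 10·log₁₀(4/79.957) = 109.7 + (-13.01) = 96.7 dB.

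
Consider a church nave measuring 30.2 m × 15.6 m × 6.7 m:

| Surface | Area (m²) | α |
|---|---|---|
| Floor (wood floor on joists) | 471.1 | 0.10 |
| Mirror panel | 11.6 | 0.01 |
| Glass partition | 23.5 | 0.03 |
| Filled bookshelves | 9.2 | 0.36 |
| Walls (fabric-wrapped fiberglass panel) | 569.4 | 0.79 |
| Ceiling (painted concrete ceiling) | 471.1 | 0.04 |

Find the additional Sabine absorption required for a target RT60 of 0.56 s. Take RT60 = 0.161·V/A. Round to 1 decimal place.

Total absorption A₁ = 471.1·0.10 + 11.6·0.01 + 23.5·0.03 + 9.2·0.36 + 569.4·0.79 + 471.1·0.04
  = 47.110 + 0.116 + 0.705 + 3.312 + 449.826 + 18.844 = 519.913 m² sabins.
For T = 0.56 s, need A₂ = 0.161·V/T = 0.161·3156.504/0.56 = 907.495 sabins.
Additional absorption ΔA = 907.495 − 519.913 = 387.6 sabins.

387.6 sabins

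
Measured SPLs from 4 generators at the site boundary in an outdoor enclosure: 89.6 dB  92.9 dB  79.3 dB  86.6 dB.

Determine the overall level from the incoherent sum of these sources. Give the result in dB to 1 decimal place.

95.3 dB

Σ 10^(Lᵢ/10) = 3.404e+09.
Combined level = 10 log₁₀(3.404e+09) = 95.3 dB.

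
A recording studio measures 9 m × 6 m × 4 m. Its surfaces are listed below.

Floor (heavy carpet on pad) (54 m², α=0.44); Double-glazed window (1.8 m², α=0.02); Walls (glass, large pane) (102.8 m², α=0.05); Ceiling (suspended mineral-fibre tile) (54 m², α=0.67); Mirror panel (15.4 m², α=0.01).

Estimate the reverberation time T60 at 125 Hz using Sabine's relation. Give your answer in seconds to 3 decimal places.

0.533 seconds

Summing Sᵢαᵢ: 23.760 + 0.036 + 5.140 + 36.180 + 0.154 → A = 65.270 sabins.
V = 9·6·4 = 216 m³.
T = 0.161 V/A = 0.161·216/65.270 = 0.533 s.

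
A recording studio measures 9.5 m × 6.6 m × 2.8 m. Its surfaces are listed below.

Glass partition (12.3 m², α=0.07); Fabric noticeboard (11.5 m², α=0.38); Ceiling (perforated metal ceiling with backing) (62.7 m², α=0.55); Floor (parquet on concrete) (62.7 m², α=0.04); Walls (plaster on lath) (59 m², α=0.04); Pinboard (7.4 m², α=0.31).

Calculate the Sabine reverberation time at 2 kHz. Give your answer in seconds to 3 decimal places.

Total absorption A = 12.3·0.07 + 11.5·0.38 + 62.7·0.55 + 62.7·0.04 + 59·0.04 + 7.4·0.31
  = 0.861 + 4.370 + 34.485 + 2.508 + 2.360 + 2.294 = 46.878 m² sabins.
Room volume: 175.56 m³.
Sabine: RT60 = 0.161 × 175.56 / 46.878 = 0.603 s.

0.603 seconds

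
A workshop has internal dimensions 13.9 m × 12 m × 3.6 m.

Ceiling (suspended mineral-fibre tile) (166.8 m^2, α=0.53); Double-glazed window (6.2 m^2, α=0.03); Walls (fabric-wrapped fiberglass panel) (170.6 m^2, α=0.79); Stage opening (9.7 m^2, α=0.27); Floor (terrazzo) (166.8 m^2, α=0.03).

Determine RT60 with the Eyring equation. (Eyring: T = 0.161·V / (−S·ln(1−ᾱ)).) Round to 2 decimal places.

Total surface area S = 166.8 + 6.2 + 170.6 + 9.7 + 166.8 = 520.1 m^2.
Absorption A = 166.8×0.53 + 6.2×0.03 + 170.6×0.79 + 9.7×0.27 + 166.8×0.03 = 230.987 sabins.
Mean coefficient ᾱ = A/S = 0.4441.
−S·ln(1−ᾱ) = −520.1 × ln(1 − 0.4441) = 305.385.
V = 13.9 × 12 × 3.6 = 600.48 m³.
RT60 = 0.161 × 600.48 / 305.385 = 0.32 s.

0.32 s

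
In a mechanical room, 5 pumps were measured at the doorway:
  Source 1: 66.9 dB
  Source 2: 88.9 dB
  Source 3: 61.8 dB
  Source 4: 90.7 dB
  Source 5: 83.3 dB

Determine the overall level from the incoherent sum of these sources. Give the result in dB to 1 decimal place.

93.4 dB

Sum in the linear (power) domain: Σ 10^(Lᵢ/10) = 10^(66.9/10) + 10^(88.9/10) + 10^(61.8/10) + 10^(90.7/10) + 10^(83.3/10) = 2.171e+09.
Back to dB: 10·log₁₀ Σ = 93.4 dB.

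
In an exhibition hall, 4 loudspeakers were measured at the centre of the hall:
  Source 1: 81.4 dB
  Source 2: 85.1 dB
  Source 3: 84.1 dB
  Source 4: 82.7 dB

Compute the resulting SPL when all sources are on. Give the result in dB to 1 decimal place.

Converting to relative power and adding: 10^(81.4/10) + 10^(85.1/10) + 10^(84.1/10) + 10^(82.7/10) = 9.049e+08.
L_total = 10·log₁₀(9.049e+08) = 89.6 dB.

89.6 dB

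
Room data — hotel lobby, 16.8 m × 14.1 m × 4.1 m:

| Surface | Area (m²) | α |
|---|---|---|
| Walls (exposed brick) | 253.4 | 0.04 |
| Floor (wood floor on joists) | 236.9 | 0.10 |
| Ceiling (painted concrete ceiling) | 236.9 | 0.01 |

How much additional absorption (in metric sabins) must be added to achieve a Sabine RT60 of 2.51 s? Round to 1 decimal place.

26.1 sabins

Total absorption A₁ = 253.4×0.04 + 236.9×0.10 + 236.9×0.01
  = 10.136 + 23.690 + 2.369 = 36.195 m² sabins.
V = 971.208 m³. Required absorption A₂ = 0.161 × 971.208 / 2.51 = 62.297 sabins.
Shortfall: 62.297 − 36.195 = 26.1 sabins.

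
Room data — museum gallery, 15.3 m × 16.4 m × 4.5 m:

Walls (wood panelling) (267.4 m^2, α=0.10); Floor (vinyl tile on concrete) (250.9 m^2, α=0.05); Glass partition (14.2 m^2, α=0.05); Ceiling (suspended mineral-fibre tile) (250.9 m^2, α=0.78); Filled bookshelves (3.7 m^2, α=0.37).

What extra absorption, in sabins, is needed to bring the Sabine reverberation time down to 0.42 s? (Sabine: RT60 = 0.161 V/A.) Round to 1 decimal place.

Total absorption A₁ = 267.4×0.10 + 250.9×0.05 + 14.2×0.05 + 250.9×0.78 + 3.7×0.37
  = 26.740 + 12.545 + 0.710 + 195.702 + 1.369 = 237.066 m^2 sabins.
For T = 0.42 s, need A₂ = 0.161·V/T = 0.161·1129.14/0.42 = 432.837 sabins.
ΔA = A₂ − A₁ = 432.837 − 237.066 = 195.8 sabins.

195.8 sabins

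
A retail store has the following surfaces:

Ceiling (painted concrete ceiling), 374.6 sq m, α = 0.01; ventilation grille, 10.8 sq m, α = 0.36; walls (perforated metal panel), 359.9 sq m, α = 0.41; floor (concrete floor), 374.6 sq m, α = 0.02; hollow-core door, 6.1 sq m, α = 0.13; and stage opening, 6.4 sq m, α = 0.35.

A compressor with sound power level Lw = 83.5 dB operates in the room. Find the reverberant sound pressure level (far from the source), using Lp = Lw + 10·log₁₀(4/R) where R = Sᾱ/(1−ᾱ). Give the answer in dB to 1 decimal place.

Σ(Sᵢαᵢ) = 374.6·0.01 + 10.8·0.36 + 359.9·0.41 + 374.6·0.02 + 6.1·0.13 + 6.4·0.35 = 165.718; total area S = 1132.4 sq m.
ᾱ = 0.1463, so room constant R = A/(1−ᾱ) = 194.117 sq m.
Lp = 83.5 + 10·log₁₀(4/194.117) = 83.5 + (-16.86) = 66.6 dB.

66.6 dB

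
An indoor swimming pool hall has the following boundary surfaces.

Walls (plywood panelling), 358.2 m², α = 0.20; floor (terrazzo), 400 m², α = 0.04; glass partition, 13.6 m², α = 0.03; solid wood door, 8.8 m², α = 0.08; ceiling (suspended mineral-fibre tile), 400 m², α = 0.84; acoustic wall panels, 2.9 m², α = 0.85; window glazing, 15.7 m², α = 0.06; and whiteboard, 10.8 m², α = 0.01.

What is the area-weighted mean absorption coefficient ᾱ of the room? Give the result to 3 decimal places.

Total surface area S = 1210.0 m².
Weighted sum Σ Sα = 428.267.
ᾱ = 428.267 / 1210.0 = 0.354.

0.354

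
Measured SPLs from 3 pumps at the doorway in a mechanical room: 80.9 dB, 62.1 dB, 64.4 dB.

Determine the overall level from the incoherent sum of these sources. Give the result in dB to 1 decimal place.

Converting to relative power and adding: 10^(80.9/10) + 10^(62.1/10) + 10^(64.4/10) = 1.274e+08.
Back to dB: 10·log₁₀ Σ = 81.1 dB.

81.1 dB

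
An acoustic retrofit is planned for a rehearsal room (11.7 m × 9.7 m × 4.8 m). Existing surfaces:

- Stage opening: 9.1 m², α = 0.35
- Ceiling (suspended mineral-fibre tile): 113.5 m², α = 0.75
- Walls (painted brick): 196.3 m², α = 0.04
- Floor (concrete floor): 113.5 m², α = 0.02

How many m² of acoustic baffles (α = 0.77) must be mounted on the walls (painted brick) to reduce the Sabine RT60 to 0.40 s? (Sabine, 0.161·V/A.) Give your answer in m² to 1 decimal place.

165.5

Summing Sᵢαᵢ: 3.185 + 85.125 + 7.852 + 2.270 → A₁ = 98.432 sabins.
V = 544.752 m³. Target absorption A₂ = 0.161 × 544.752 / 0.40 = 219.263 sabins.
Absorption to add: 219.263 − 98.432 = 120.831 sabins.
Each m² of panel replacing the walls (painted brick) adds (0.77 − 0.04) = 0.73 sabins.
Panel area = 120.831 / 0.73 = 165.5 m².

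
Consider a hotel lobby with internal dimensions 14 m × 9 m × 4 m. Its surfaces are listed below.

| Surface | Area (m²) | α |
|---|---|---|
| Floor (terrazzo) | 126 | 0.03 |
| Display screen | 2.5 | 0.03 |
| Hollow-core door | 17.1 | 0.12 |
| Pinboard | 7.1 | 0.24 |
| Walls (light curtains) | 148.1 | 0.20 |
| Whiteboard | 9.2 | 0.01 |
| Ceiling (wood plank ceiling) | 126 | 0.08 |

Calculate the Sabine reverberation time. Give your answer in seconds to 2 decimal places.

A = Σ Sᵢαᵢ = 126*0.03 + 2.5*0.03 + 17.1*0.12 + 7.1*0.24 + 148.1*0.20 + 9.2*0.01 + 126*0.08 = 47.403 sabins.
Volume V = 14 × 9 × 4 = 504 m³.
Sabine: RT60 = 0.161 × 504 / 47.403 = 1.71 s.

1.71 s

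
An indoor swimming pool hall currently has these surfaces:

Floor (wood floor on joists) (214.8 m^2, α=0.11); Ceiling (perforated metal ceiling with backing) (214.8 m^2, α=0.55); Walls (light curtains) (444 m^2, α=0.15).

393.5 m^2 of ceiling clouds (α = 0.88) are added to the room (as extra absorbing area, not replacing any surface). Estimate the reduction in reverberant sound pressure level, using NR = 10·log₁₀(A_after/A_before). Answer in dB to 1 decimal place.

4.3 dB

Total absorption A_before = 214.8×0.11 + 214.8×0.55 + 444×0.15
  = 23.628 + 118.140 + 66.600 = 208.368 m^2 sabins.
Added absorption = 393.5 × 0.88 = 346.280 sabins.
New total A_after = 554.648 sabins.
NR = 10·log₁₀(554.648/208.368) = 4.3 dB.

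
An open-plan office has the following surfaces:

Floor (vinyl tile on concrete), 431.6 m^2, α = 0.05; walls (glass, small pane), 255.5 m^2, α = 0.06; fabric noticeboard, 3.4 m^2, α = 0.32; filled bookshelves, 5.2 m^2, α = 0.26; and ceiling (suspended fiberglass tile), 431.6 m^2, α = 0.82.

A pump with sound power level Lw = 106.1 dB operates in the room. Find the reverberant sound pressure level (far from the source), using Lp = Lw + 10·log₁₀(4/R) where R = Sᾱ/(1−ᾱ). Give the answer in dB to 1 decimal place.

84.3 dB

Σ(Sᵢαᵢ) = 431.6·0.05 + 255.5·0.06 + 3.4·0.32 + 5.2·0.26 + 431.6·0.82 = 393.262; total area S = 1127.3 m^2.
ᾱ = 393.262/1127.3 = 0.3489; R = Sᾱ/(1−ᾱ) = 393.262/(1−0.3489) = 603.996 m^2.
Lp = Lw + 10 log₁₀(4/R) = 106.1 -21.79 = 84.3 dB.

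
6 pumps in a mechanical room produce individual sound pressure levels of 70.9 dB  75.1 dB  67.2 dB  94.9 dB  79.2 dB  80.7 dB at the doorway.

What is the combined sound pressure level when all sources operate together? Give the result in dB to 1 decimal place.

Converting to relative power and adding: 10^(70.9/10) + 10^(75.1/10) + 10^(67.2/10) + 10^(94.9/10) + 10^(79.2/10) + 10^(80.7/10) = 3.341e+09.
Combined level = 10 log₁₀(3.341e+09) = 95.2 dB.

95.2 dB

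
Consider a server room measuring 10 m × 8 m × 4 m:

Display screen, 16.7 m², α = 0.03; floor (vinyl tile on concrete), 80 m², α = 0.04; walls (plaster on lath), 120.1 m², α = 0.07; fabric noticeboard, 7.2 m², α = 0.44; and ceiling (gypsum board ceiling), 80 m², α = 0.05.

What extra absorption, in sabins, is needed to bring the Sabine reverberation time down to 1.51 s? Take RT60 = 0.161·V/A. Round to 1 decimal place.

14.8 sabins

Total absorption A₁ = 16.7·0.03 + 80·0.04 + 120.1·0.07 + 7.2·0.44 + 80·0.05
  = 0.501 + 3.200 + 8.407 + 3.168 + 4.000 = 19.276 m² sabins.
For T = 1.51 s, need A₂ = 0.161·V/T = 0.161·320/1.51 = 34.119 sabins.
Shortfall: 34.119 − 19.276 = 14.8 sabins.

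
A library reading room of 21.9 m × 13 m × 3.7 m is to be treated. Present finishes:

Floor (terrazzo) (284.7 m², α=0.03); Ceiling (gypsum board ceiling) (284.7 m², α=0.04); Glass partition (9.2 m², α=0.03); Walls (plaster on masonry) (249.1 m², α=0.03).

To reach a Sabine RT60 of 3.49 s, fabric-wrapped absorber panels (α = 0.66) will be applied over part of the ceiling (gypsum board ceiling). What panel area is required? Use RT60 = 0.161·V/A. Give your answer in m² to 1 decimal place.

Summing Sᵢαᵢ: 8.541 + 11.388 + 0.276 + 7.473 → A₁ = 27.678 sabins.
Required A₂ = 0.161·1053.39/3.49 = 48.595 sabins.
Absorption to add: 48.595 − 27.678 = 20.917 sabins.
Each m² of panel replacing the ceiling (gypsum board ceiling) adds (0.66 − 0.04) = 0.62 sabins.
Area = ΔA/Δα = 20.917/0.62 = 33.7 m².

33.7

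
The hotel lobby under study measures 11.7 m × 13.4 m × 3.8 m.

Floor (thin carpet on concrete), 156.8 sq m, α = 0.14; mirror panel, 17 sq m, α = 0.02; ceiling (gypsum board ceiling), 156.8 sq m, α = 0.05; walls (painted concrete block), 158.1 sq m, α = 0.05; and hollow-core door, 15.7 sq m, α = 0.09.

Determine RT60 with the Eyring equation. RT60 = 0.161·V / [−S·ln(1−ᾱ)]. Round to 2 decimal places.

S = Σ Sᵢ = 504.4 sq m.
Absorption A = 156.8·0.14 + 17·0.02 + 156.8·0.05 + 158.1·0.05 + 15.7·0.09 = 39.450 sabins.
ᾱ = 39.450 / 504.4 = 0.0782.
−S·ln(1−ᾱ) = −504.4 × ln(1 − 0.0782) = 41.072.
V = 11.7 × 13.4 × 3.8 = 595.764 m³.
RT60 = 0.161 × 595.764 / 41.072 = 2.34 s.

2.34 s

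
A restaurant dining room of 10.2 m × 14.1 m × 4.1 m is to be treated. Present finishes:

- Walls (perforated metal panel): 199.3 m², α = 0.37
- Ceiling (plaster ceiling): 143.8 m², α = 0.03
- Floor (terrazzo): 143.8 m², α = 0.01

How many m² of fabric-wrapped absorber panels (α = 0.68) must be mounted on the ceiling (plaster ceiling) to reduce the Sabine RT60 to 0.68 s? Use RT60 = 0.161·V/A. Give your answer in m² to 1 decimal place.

92.5

A₁ = Σ Sᵢαᵢ = 199.3·0.37 + 143.8·0.03 + 143.8·0.01 = 79.493 sabins.
Required A₂ = 0.161·589.662/0.68 = 139.611 sabins.
Absorption to add: 139.611 − 79.493 = 60.118 sabins.
Net gain per m²: Δα = 0.68 − 0.03 = 0.65.
Area = ΔA/Δα = 60.118/0.65 = 92.5 m².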